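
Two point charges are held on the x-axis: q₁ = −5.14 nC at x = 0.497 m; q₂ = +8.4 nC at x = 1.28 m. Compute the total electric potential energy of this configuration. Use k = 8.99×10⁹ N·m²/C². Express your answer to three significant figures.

The assembly work is the sum of pairwise potential energies, U = Σ_{i<j} kqᵢqⱼ/rᵢⱼ.
Pair separations: r₁₂ = 0.783 m.
U = (-4.96×10⁻⁷) = -4.96×10⁻⁷ J.

-4.96×10⁻⁷ J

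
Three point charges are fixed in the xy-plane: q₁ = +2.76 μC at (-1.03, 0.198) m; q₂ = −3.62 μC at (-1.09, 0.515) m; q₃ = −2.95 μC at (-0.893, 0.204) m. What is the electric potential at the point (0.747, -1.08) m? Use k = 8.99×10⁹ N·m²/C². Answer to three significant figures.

-1.48×10⁴ V

Electric potential is a scalar, so the contributions from each charge add algebraically: V = Σ kqᵢ/rᵢ.
Distances from the field point to each charge: r₁ = 2.19 m, r₂ = 2.43 m, r₃ = 2.08 m.
V = k[(2.76×10⁻⁶)/(2.19) + (-3.62×10⁻⁶)/(2.43) + (-2.95×10⁻⁶)/(2.08)] = -1.48×10⁴ V.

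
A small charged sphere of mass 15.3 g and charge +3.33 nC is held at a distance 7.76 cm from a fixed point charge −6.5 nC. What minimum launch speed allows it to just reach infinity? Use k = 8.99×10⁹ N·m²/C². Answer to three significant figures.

To just escape, total mechanical energy must reach zero at infinity: ½mv²_min + U = 0, so ½mv²_min = −U = |kQq|/r.
|U| = |kQq|/r = (8.99×10⁹ N·m²/C²)(6.50×10⁻⁹)(3.33×10⁻⁹)/(0.0776) = 2.51×10⁻⁶ J.
v_min = √(2|U|/m) = √(2·2.51×10⁻⁶/0.0153) = 0.0181 m/s.

0.0181 m/s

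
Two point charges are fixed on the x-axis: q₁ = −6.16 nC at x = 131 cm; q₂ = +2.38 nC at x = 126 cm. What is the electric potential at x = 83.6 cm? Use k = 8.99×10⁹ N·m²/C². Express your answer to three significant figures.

-66.4 V

The total potential is the scalar sum of each charge's contribution, V = Σ kqᵢ/rᵢ.
Distances from the field point to each charge: r₁ = 0.474 m, r₂ = 0.424 m.
V = k[(-6.16×10⁻⁹)/(0.474) + (2.38×10⁻⁹)/(0.424)] = -66.4 V.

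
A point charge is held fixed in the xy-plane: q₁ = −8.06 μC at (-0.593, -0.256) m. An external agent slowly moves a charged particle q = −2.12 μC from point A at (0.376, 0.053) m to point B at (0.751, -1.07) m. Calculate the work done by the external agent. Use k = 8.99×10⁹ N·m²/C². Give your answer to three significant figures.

For quasistatic motion the external work equals the change in potential energy: W_ext = qΔV = q(V_B − V_A).
At A: distance to the source charge is 1.02 m; V_A = kq₁/r = -7.12×10⁴ V.
At B: distance to the source charge is 1.57 m; V_B = kq₁/r = -4.61×10⁴ V.
ΔV = V_B − V_A = 2.51×10⁴ V.
W_ext = qΔV = (-2.12×10⁻⁶ C)(2.51×10⁴ V) = -0.0533 J.

-0.0533 J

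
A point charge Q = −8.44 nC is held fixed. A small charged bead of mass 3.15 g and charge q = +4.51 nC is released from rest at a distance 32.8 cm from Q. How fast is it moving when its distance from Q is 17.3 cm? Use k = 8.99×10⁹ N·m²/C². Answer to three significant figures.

Only the electrostatic force acts, so mechanical energy is conserved: ½mv² = U₁ − U₂ = kQq(1/r₁ − 1/r₂).
U₁ − U₂ = (8.99×10⁹ N·m²/C²)(-8.44×10⁻⁹ C)(4.51×10⁻⁹ C)(1/0.328 − 1/0.173) = 9.35×10⁻⁷ J.
v = √(2·9.35×10⁻⁷/3.15×10⁻³) = 0.0244 m/s.

0.0244 m/s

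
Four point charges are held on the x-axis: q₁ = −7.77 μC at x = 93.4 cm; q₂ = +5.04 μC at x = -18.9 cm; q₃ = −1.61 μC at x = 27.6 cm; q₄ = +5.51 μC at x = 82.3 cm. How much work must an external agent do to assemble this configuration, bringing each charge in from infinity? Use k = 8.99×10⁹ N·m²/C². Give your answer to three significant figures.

-3.67 J

The assembly work is the sum of pairwise potential energies, U = Σ_{i<j} kqᵢqⱼ/rᵢⱼ.
Pair separations: r₁₂ = 1.12 m, r₁₃ = 0.658 m, r₁₄ = 0.111 m, r₂₃ = 0.465 m, r₂₄ = 1.01 m, r₃₄ = 0.547 m.
Summing all 6 pair terms gives U = -3.67 J.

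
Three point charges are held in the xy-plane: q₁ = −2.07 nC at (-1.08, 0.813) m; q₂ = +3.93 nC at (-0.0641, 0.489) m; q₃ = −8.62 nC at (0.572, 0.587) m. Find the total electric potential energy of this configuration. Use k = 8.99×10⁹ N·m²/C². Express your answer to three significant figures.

-4.46×10⁻⁷ J

The assembly work is the sum of pairwise potential energies, U = Σ_{i<j} kqᵢqⱼ/rᵢⱼ.
Pair separations: r₁₂ = 1.07 m, r₁₃ = 1.67 m, r₂₃ = 0.644 m.
U = (-6.86×10⁻⁸) + (9.62×10⁻⁸) + (-4.73×10⁻⁷) = -4.46×10⁻⁷ J.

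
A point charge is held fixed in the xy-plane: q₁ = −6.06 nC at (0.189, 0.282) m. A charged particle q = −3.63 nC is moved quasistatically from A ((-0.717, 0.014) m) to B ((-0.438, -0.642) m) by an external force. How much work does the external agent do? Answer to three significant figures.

-3.22×10⁻⁸ J

For quasistatic motion the external work equals the change in potential energy: W_ext = qΔV = q(V_B − V_A).
At A: distance to the source charge is 0.945 m; V_A = kq₁/r = -57.7 V.
At B: distance to the source charge is 1.12 m; V_B = kq₁/r = -48.8 V.
ΔV = V_B − V_A = 8.87 V.
W_ext = qΔV = (-3.63×10⁻⁹ C)(8.87 V) = -3.22×10⁻⁸ J.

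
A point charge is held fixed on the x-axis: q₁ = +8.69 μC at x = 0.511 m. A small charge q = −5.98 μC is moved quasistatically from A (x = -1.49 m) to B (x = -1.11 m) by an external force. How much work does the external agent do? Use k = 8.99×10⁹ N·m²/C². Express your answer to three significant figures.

For quasistatic motion the external work equals the change in potential energy: W_ext = qΔV = q(V_B − V_A).
At A: distance to the source charge is 2.00 m; V_A = kq₁/r = 3.90×10⁴ V.
At B: distance to the source charge is 1.62 m; V_B = kq₁/r = 4.82×10⁴ V.
ΔV = V_B − V_A = 9150 V.
W_ext = qΔV = (-5.98×10⁻⁶ C)(9150 V) = -0.0547 J.

-0.0547 J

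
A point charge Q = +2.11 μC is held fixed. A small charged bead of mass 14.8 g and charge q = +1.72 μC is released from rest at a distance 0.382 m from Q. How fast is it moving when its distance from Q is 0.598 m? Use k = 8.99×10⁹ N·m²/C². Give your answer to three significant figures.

Only the electrostatic force acts, so mechanical energy is conserved: ½mv² = U₁ − U₂ = kQq(1/r₁ − 1/r₂).
U₁ − U₂ = (8.99×10⁹ N·m²/C²)(2.11×10⁻⁶ C)(1.72×10⁻⁶ C)(1/0.382 − 1/0.598) = 0.0309 J.
v = √(2·0.0309/0.0148) = 2.04 m/s.

2.04 m/s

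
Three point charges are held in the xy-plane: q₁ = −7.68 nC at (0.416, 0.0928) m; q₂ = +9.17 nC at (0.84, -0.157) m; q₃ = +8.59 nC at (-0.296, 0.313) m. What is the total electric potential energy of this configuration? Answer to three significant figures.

-1.51×10⁻⁶ J

The assembly work is the sum of pairwise potential energies, U = Σ_{i<j} kqᵢqⱼ/rᵢⱼ.
Pair separations: r₁₂ = 0.492 m, r₁₃ = 0.745 m, r₂₃ = 1.23 m.
U = (-1.29×10⁻⁶) + (-7.96×10⁻⁷) + (5.76×10⁻⁷) = -1.51×10⁻⁶ J.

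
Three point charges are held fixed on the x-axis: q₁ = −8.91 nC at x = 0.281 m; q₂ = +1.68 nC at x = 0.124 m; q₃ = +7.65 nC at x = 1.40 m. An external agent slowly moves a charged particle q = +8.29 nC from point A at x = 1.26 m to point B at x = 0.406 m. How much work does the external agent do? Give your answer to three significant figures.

-7.80×10⁻⁶ J

For quasistatic motion the external work equals the change in potential energy: W_ext = qΔV = q(V_B − V_A).
At A: distances to the source charges are 0.979 m, 1.14 m, 0.140 m; V_A = Σ kqᵢ/rᵢ = 423 V.
At B: distances to the source charges are 0.125 m, 0.282 m, 0.994 m; V_B = Σ kqᵢ/rᵢ = -518 V.
ΔV = V_B − V_A = -941 V.
W_ext = qΔV = (8.29×10⁻⁹ C)(-941 V) = -7.80×10⁻⁶ J.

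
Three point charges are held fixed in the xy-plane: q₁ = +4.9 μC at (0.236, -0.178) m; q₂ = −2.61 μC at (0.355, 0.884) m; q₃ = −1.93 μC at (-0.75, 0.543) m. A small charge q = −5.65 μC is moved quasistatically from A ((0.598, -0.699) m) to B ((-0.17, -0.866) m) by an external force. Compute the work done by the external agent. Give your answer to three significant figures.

0.0814 J

For quasistatic motion the external work equals the change in potential energy: W_ext = qΔV = q(V_B − V_A).
At A: distances to the source charges are 0.634 m, 1.60 m, 1.83 m; V_A = Σ kqᵢ/rᵢ = 4.53×10⁴ V.
At B: distances to the source charges are 0.799 m, 1.83 m, 1.52 m; V_B = Σ kqᵢ/rᵢ = 3.09×10⁴ V.
ΔV = V_B − V_A = -1.44×10⁴ V.
W_ext = qΔV = (-5.65×10⁻⁶ C)(-1.44×10⁴ V) = 0.0814 J.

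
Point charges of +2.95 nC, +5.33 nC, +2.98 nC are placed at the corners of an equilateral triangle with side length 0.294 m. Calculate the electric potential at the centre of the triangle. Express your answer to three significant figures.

596 V

Electric potential is a scalar, so the contributions from each charge add algebraically: V = Σ kqᵢ/rᵢ.
The distance from each vertex to the centroid is a/√3 = 0.170 m.
V = k[(2.95×10⁻⁹)/(0.170) + (5.33×10⁻⁹)/(0.170) + (2.98×10⁻⁹)/(0.170)] = 596 V.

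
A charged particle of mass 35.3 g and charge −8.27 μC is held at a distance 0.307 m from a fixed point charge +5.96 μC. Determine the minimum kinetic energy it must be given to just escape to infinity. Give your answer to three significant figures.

1.44 J

To just escape, total mechanical energy must reach zero at infinity: ½mv²_min + U = 0, so ½mv²_min = −U = |kQq|/r.
|U| = |kQq|/r = (8.99×10⁹ N·m²/C²)(5.96×10⁻⁶)(8.27×10⁻⁶)/(0.307) = 1.44 J.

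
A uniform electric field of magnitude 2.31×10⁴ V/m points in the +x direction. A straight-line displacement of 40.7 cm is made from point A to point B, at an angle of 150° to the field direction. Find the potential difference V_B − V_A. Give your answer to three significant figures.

8140 V

Only the component of displacement along E changes the potential: ΔV = −E·d·cosθ.
ΔV = −(2.31×10⁴ V/m)(0.407 m)cos150° = 8140 V.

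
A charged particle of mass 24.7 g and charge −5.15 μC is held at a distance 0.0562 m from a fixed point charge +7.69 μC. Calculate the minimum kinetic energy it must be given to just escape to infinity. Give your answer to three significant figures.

To just escape, total mechanical energy must reach zero at infinity: ½mv²_min + U = 0, so ½mv²_min = −U = |kQq|/r.
|U| = |kQq|/r = (8.99×10⁹ N·m²/C²)(7.69×10⁻⁶)(5.15×10⁻⁶)/(0.0562) = 6.34 J.

6.34 J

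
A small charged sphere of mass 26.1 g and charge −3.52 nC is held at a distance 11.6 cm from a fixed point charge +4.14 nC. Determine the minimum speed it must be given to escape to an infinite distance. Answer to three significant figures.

To just escape, total mechanical energy must reach zero at infinity: ½mv²_min + U = 0, so ½mv²_min = −U = |kQq|/r.
|U| = |kQq|/r = (8.99×10⁹ N·m²/C²)(4.14×10⁻⁹)(3.52×10⁻⁹)/(0.116) = 1.13×10⁻⁶ J.
v_min = √(2|U|/m) = √(2·1.13×10⁻⁶/0.0261) = 9.30×10⁻³ m/s.

9.30×10⁻³ m/s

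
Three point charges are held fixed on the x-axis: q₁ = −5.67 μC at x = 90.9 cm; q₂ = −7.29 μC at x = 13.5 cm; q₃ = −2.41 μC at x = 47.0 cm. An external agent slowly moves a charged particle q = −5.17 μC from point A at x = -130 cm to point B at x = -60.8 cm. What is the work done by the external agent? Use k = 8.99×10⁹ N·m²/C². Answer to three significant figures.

For quasistatic motion the external work equals the change in potential energy: W_ext = qΔV = q(V_B − V_A).
At A: distances to the source charges are 2.21 m, 1.44 m, 1.77 m; V_A = Σ kqᵢ/rᵢ = -8.10×10⁴ V.
At B: distances to the source charges are 1.52 m, 0.743 m, 1.08 m; V_B = Σ kqᵢ/rᵢ = -1.42×10⁵ V.
ΔV = V_B − V_A = -6.09×10⁴ V.
W_ext = qΔV = (-5.17×10⁻⁶ C)(-6.09×10⁴ V) = 0.315 J.

0.315 J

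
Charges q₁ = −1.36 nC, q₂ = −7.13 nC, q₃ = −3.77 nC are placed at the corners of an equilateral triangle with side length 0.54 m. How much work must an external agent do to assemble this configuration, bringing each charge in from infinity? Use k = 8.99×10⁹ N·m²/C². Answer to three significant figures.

6.94×10⁻⁷ J

The assembly work is the sum of pairwise potential energies, U = Σ_{i<j} kqᵢqⱼ/rᵢⱼ.
All three pair separations equal the side length, 0.540 m.
U = (1.61×10⁻⁷) + (8.54×10⁻⁸) + (4.48×10⁻⁷) = 6.94×10⁻⁷ J.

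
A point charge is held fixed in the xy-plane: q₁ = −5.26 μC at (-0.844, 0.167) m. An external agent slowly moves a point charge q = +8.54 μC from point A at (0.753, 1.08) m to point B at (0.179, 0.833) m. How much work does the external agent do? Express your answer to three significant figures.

-0.111 J

For quasistatic motion the external work equals the change in potential energy: W_ext = qΔV = q(V_B − V_A).
At A: distance to the source charge is 1.84 m; V_A = kq₁/r = -2.57×10⁴ V.
At B: distance to the source charge is 1.22 m; V_B = kq₁/r = -3.87×10⁴ V.
ΔV = V_B − V_A = -1.30×10⁴ V.
W_ext = qΔV = (8.54×10⁻⁶ C)(-1.30×10⁴ V) = -0.111 J.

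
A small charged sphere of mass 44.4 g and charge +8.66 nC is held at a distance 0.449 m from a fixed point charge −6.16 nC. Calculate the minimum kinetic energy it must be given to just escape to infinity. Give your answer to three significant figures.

To just escape, total mechanical energy must reach zero at infinity: ½mv²_min + U = 0, so ½mv²_min = −U = |kQq|/r.
|U| = |kQq|/r = (8.99×10⁹ N·m²/C²)(6.16×10⁻⁹)(8.66×10⁻⁹)/(0.449) = 1.07×10⁻⁶ J.

1.07×10⁻⁶ J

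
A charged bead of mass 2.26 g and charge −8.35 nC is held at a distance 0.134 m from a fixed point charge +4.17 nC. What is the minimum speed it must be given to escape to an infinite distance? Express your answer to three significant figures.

0.0455 m/s

To just escape, total mechanical energy must reach zero at infinity: ½mv²_min + U = 0, so ½mv²_min = −U = |kQq|/r.
|U| = |kQq|/r = (8.99×10⁹ N·m²/C²)(4.17×10⁻⁹)(8.35×10⁻⁹)/(0.134) = 2.34×10⁻⁶ J.
v_min = √(2|U|/m) = √(2·2.34×10⁻⁶/2.26×10⁻³) = 0.0455 m/s.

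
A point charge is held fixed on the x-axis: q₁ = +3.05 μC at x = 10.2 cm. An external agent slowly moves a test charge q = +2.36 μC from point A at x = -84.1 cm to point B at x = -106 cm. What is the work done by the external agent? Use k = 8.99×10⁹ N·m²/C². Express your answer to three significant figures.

For quasistatic motion the external work equals the change in potential energy: W_ext = qΔV = q(V_B − V_A).
At A: distance to the source charge is 0.943 m; V_A = kq₁/r = 2.91×10⁴ V.
At B: distance to the source charge is 1.16 m; V_B = kq₁/r = 2.36×10⁴ V.
ΔV = V_B − V_A = -5480 V.
W_ext = qΔV = (2.36×10⁻⁶ C)(-5480 V) = -0.0129 J.

-0.0129 J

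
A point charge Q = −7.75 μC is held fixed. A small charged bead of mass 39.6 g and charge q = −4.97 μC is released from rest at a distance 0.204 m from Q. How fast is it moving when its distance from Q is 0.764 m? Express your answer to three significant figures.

7.93 m/s

Only the electrostatic force acts, so mechanical energy is conserved: ½mv² = U₁ − U₂ = kQq(1/r₁ − 1/r₂).
U₁ − U₂ = (8.99×10⁹ N·m²/C²)(-7.75×10⁻⁶ C)(-4.97×10⁻⁶ C)(1/0.204 − 1/0.764) = 1.24 J.
v = √(2·1.24/0.0396) = 7.93 m/s.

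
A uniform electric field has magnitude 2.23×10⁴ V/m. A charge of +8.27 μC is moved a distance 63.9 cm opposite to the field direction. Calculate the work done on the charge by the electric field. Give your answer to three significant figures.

-0.118 J

The potential change for a displacement 63.9 cm opposite to the field direction is ΔV = +Ed = 1.42×10⁴ V.
W_field = −qΔV = -0.118 J.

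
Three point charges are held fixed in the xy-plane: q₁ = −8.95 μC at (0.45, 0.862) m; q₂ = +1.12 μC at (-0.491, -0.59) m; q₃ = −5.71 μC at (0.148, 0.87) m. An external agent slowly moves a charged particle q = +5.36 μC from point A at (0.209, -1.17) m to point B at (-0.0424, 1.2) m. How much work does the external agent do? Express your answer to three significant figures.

-1.13 J

For quasistatic motion the external work equals the change in potential energy: W_ext = qΔV = q(V_B − V_A).
At A: distances to the source charges are 2.05 m, 0.909 m, 2.04 m; V_A = Σ kqᵢ/rᵢ = -5.34×10⁴ V.
At B: distances to the source charges are 0.597 m, 1.85 m, 0.381 m; V_B = Σ kqᵢ/rᵢ = -2.64×10⁵ V.
ΔV = V_B − V_A = -2.11×10⁵ V.
W_ext = qΔV = (5.36×10⁻⁶ C)(-2.11×10⁵ V) = -1.13 J.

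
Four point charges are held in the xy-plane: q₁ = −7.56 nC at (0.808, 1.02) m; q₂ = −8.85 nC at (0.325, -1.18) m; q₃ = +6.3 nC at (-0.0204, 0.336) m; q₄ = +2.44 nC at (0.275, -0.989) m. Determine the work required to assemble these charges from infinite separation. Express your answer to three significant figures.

-1.42×10⁻⁶ J

The assembly work is the sum of pairwise potential energies, U = Σ_{i<j} kqᵢqⱼ/rᵢⱼ.
Pair separations: r₁₂ = 2.25 m, r₁₃ = 1.07 m, r₁₄ = 2.08 m, r₂₃ = 1.55 m, r₂₄ = 0.197 m, r₃₄ = 1.36 m.
Summing all 6 pair terms gives U = -1.42×10⁻⁶ J.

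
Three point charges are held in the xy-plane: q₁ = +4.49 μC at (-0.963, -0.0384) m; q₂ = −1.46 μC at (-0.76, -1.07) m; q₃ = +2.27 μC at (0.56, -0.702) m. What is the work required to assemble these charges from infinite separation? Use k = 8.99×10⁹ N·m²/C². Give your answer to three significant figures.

The assembly work is the sum of pairwise potential energies, U = Σ_{i<j} kqᵢqⱼ/rᵢⱼ.
Pair separations: r₁₂ = 1.05 m, r₁₃ = 1.66 m, r₂₃ = 1.37 m.
U = (-0.0561) + (0.0552) + (-0.0217) = -0.0226 J.

-0.0226 J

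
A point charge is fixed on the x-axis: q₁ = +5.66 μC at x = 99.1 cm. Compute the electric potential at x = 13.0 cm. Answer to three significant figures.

5.91×10⁴ V

Electric potential is a scalar, so the contributions from each charge add algebraically: V = Σ kqᵢ/rᵢ.
V = k[(5.66×10⁻⁶)/(0.861)] = 5.91×10⁴ V.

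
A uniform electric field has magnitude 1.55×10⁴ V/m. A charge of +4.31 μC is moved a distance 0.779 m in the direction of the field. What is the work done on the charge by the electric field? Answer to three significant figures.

The potential change for a displacement 0.779 m in the direction of the field is ΔV = −Ed = -1.21×10⁴ V.
W_field = −qΔV = 0.0520 J.

0.0520 J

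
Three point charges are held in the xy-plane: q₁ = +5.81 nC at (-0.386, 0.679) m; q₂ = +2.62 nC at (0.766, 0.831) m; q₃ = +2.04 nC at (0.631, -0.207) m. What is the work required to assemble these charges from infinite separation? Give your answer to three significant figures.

2.43×10⁻⁷ J

The work to assemble the configuration equals its total potential energy, U = Σ kqᵢqⱼ/rᵢⱼ over all pairs.
Pair separations: r₁₂ = 1.16 m, r₁₃ = 1.35 m, r₂₃ = 1.05 m.
U = (1.18×10⁻⁷) + (7.90×10⁻⁸) + (4.59×10⁻⁸) = 2.43×10⁻⁷ J.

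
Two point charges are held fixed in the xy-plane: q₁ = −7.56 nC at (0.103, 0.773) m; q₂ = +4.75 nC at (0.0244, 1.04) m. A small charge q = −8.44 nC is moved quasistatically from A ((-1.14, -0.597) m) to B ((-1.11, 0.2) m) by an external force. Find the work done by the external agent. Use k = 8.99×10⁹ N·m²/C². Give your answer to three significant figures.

4.16×10⁻⁸ J

For quasistatic motion the external work equals the change in potential energy: W_ext = qΔV = q(V_B − V_A).
At A: distances to the source charges are 1.85 m, 2.01 m; V_A = Σ kqᵢ/rᵢ = -15.5 V.
At B: distances to the source charges are 1.34 m, 1.41 m; V_B = Σ kqᵢ/rᵢ = -20.4 V.
ΔV = V_B − V_A = -4.93 V.
W_ext = qΔV = (-8.44×10⁻⁹ C)(-4.93 V) = 4.16×10⁻⁸ J.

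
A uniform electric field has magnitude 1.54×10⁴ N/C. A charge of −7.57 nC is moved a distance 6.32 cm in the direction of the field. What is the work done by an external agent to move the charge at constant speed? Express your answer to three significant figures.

7.37×10⁻⁶ J

The potential change for a displacement 6.32 cm in the direction of the field is ΔV = −Ed = -973 V.
W_ext = qΔV = 7.37×10⁻⁶ J.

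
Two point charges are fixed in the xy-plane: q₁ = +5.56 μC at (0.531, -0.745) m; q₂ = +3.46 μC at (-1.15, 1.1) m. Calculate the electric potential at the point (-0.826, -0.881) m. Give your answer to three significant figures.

5.21×10⁴ V

The total potential is the scalar sum of each charge's contribution, V = Σ kqᵢ/rᵢ.
Distances from the field point to each charge: r₁ = 1.36 m, r₂ = 2.01 m.
V = k[(5.56×10⁻⁶)/(1.36) + (3.46×10⁻⁶)/(2.01)] = 5.21×10⁴ V.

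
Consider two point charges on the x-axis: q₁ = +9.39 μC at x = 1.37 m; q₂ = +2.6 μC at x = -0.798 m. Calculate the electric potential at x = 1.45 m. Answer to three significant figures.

Electric potential is a scalar, so the contributions from each charge add algebraically: V = Σ kqᵢ/rᵢ.
Distances from the field point to each charge: r₁ = 0.0800 m, r₂ = 2.25 m.
V = k[(9.39×10⁻⁶)/(0.0800) + (2.60×10⁻⁶)/(2.25)] = 1.07×10⁶ V.

1.07×10⁶ V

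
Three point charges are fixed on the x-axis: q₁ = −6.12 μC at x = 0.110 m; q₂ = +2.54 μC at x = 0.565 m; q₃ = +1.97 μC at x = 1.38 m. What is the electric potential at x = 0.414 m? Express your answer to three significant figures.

-1.14×10⁴ V

Electric potential is a scalar, so the contributions from each charge add algebraically: V = Σ kqᵢ/rᵢ.
Distances from the field point to each charge: r₁ = 0.304 m, r₂ = 0.151 m, r₃ = 0.966 m.
V = k[(-6.12×10⁻⁶)/(0.304) + (2.54×10⁻⁶)/(0.151) + (1.97×10⁻⁶)/(0.966)] = -1.14×10⁴ V.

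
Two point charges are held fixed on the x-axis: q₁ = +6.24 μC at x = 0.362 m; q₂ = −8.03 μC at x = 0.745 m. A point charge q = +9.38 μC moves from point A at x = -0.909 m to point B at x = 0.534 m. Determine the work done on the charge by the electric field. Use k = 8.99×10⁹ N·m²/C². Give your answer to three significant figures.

0.155 J

The work done by the electric force is W_field = −ΔU = −q(V_B − V_A) = q(V_A − V_B).
At A: distances to the source charges are 1.27 m, 1.65 m; V_A = Σ kqᵢ/rᵢ = 491 V.
At B: distances to the source charges are 0.172 m, 0.211 m; V_B = Σ kqᵢ/rᵢ = -1.60×10⁴ V.
ΔV = V_B − V_A = -1.65×10⁴ V.
W_field = −qΔV = −(9.38×10⁻⁶ C)(-1.65×10⁴ V) = 0.155 J.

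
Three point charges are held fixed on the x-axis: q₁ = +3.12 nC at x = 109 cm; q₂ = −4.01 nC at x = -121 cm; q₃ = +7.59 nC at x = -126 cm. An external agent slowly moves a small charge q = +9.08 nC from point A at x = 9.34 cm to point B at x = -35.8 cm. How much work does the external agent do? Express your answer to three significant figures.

For quasistatic motion the external work equals the change in potential energy: W_ext = qΔV = q(V_B − V_A).
At A: distances to the source charges are 0.997 m, 1.30 m, 1.35 m; V_A = Σ kqᵢ/rᵢ = 50.9 V.
At B: distances to the source charges are 1.45 m, 0.852 m, 0.902 m; V_B = Σ kqᵢ/rᵢ = 52.7 V.
ΔV = V_B − V_A = 1.80 V.
W_ext = qΔV = (9.08×10⁻⁹ C)(1.80 V) = 1.64×10⁻⁸ J.

1.64×10⁻⁸ J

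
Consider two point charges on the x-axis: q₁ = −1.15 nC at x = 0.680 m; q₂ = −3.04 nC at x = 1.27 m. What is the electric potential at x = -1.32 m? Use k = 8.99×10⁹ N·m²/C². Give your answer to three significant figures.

Electric potential is a scalar, so the contributions from each charge add algebraically: V = Σ kqᵢ/rᵢ.
Distances from the field point to each charge: r₁ = 2.00 m, r₂ = 2.59 m.
V = k[(-1.15×10⁻⁹)/(2.00) + (-3.04×10⁻⁹)/(2.59)] = -15.7 V.

-15.7 V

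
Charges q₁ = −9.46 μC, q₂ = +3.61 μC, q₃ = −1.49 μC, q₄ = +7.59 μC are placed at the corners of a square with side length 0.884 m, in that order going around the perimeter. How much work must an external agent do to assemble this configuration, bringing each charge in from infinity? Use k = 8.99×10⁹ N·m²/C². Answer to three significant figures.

-0.949 J

The work to assemble the configuration equals its total potential energy, U = Σ kqᵢqⱼ/rᵢⱼ over all pairs.
The four side pairs have separation 0.884 m and the two diagonal pairs 1.25 m.
Summing all 6 pair terms gives U = -0.949 J.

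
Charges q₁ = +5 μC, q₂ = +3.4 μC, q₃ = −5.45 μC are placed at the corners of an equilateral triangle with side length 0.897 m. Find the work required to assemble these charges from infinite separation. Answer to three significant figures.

The assembly work is the sum of pairwise potential energies, U = Σ_{i<j} kqᵢqⱼ/rᵢⱼ.
All three pair separations equal the side length, 0.897 m.
U = (0.170) + (-0.273) + (-0.186) = -0.288 J.

-0.288 J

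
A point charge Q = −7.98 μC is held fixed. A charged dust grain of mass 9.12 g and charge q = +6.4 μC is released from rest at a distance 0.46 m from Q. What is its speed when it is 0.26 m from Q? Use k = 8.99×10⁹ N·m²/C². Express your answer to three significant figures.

13.0 m/s

Only the electrostatic force acts, so mechanical energy is conserved: ½mv² = U₁ − U₂ = kQq(1/r₁ − 1/r₂).
U₁ − U₂ = (8.99×10⁹ N·m²/C²)(-7.98×10⁻⁶ C)(6.40×10⁻⁶ C)(1/0.460 − 1/0.260) = 0.768 J.
v = √(2·0.768/9.12×10⁻³) = 13.0 m/s.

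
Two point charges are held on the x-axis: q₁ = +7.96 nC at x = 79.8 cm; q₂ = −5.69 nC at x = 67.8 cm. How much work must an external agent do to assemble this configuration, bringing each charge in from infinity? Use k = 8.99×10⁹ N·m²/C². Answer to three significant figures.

-3.39×10⁻⁶ J

The assembly work is the sum of pairwise potential energies, U = Σ_{i<j} kqᵢqⱼ/rᵢⱼ.
Pair separations: r₁₂ = 0.120 m.
U = (-3.39×10⁻⁶) = -3.39×10⁻⁶ J.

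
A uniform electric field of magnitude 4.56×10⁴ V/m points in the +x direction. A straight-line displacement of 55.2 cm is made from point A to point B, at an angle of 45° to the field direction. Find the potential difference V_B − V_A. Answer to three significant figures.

Only the component of displacement along E changes the potential: ΔV = −E·d·cosθ.
ΔV = −(4.56×10⁴ V/m)(0.552 m)cos45° = -1.78×10⁴ V.

-1.78×10⁴ V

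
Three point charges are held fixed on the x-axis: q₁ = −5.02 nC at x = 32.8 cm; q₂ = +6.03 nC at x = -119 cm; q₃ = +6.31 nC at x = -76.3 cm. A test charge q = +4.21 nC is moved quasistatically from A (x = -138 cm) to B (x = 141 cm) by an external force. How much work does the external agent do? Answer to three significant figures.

For quasistatic motion the external work equals the change in potential energy: W_ext = qΔV = q(V_B − V_A).
At A: distances to the source charges are 1.71 m, 0.190 m, 0.617 m; V_A = Σ kqᵢ/rᵢ = 351 V.
At B: distances to the source charges are 1.08 m, 2.60 m, 2.17 m; V_B = Σ kqᵢ/rᵢ = 5.25 V.
ΔV = V_B − V_A = -346 V.
W_ext = qΔV = (4.21×10⁻⁹ C)(-346 V) = -1.45×10⁻⁶ J.

-1.45×10⁻⁶ J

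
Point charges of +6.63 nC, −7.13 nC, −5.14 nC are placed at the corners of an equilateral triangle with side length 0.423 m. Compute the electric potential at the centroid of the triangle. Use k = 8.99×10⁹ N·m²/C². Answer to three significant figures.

The total potential is the scalar sum of each charge's contribution, V = Σ kqᵢ/rᵢ.
The distance from each vertex to the centroid is a/√3 = 0.244 m.
V = k[(6.63×10⁻⁹)/(0.244) + (-7.13×10⁻⁹)/(0.244) + (-5.14×10⁻⁹)/(0.244)] = -208 V.

-208 V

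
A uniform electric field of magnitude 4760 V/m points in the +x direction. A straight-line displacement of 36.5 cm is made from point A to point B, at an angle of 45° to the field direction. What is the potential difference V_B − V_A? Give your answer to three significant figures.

-1230 V

Only the component of displacement along E changes the potential: ΔV = −E·d·cosθ.
ΔV = −(4760 V/m)(0.365 m)cos45° = -1230 V.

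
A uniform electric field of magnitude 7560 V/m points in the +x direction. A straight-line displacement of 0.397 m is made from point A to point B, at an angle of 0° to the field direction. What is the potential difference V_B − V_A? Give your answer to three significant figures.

Only the component of displacement along E changes the potential: ΔV = −E·d·cosθ.
ΔV = −(7560 V/m)(0.397 m)cos0° = -3000 V.

-3000 V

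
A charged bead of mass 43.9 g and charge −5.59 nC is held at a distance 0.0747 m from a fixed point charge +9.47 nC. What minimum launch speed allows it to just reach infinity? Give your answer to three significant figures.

0.0170 m/s

To just escape, total mechanical energy must reach zero at infinity: ½mv²_min + U = 0, so ½mv²_min = −U = |kQq|/r.
|U| = |kQq|/r = (8.99×10⁹ N·m²/C²)(9.47×10⁻⁹)(5.59×10⁻⁹)/(0.0747) = 6.37×10⁻⁶ J.
v_min = √(2|U|/m) = √(2·6.37×10⁻⁶/0.0439) = 0.0170 m/s.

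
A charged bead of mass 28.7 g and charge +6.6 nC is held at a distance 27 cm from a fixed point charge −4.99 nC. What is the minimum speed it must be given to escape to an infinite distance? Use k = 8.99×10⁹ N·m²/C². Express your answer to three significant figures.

To just escape, total mechanical energy must reach zero at infinity: ½mv²_min + U = 0, so ½mv²_min = −U = |kQq|/r.
|U| = |kQq|/r = (8.99×10⁹ N·m²/C²)(4.99×10⁻⁹)(6.60×10⁻⁹)/(0.270) = 1.10×10⁻⁶ J.
v_min = √(2|U|/m) = √(2·1.10×10⁻⁶/0.0287) = 8.74×10⁻³ m/s.

8.74×10⁻³ m/s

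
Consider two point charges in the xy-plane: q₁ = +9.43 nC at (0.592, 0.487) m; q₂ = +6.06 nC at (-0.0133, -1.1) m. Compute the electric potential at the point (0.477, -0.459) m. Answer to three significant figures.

The total potential is the scalar sum of each charge's contribution, V = Σ kqᵢ/rᵢ.
Distances from the field point to each charge: r₁ = 0.953 m, r₂ = 0.807 m.
V = k[(9.43×10⁻⁹)/(0.953) + (6.06×10⁻⁹)/(0.807)] = 156 V.

156 V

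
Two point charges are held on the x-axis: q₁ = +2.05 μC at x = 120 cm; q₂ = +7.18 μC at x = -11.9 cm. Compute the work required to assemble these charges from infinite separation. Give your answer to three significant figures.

0.100 J

The assembly work is the sum of pairwise potential energies, U = Σ_{i<j} kqᵢqⱼ/rᵢⱼ.
Pair separations: r₁₂ = 1.32 m.
U = (0.100) = 0.100 J.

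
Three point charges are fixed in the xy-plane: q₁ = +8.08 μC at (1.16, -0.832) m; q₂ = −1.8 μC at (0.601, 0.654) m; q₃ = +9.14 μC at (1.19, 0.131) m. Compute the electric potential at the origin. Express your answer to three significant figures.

Electric potential is a scalar, so the contributions from each charge add algebraically: V = Σ kqᵢ/rᵢ.
Distances from the field point to each charge: r₁ = 1.43 m, r₂ = 0.888 m, r₃ = 1.20 m.
V = k[(8.08×10⁻⁶)/(1.43) + (-1.80×10⁻⁶)/(0.888) + (9.14×10⁻⁶)/(1.20)] = 1.01×10⁵ V.

1.01×10⁵ V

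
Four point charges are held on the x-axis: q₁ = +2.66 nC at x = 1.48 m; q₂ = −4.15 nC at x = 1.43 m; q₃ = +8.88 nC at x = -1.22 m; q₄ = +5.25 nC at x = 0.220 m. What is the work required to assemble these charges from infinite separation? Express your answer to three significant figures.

-1.80×10⁻⁶ J

The work to assemble the configuration equals its total potential energy, U = Σ kqᵢqⱼ/rᵢⱼ over all pairs.
Pair separations: r₁₂ = 0.0500 m, r₁₃ = 2.70 m, r₁₄ = 1.26 m, r₂₃ = 2.65 m, r₂₄ = 1.21 m, r₃₄ = 1.44 m.
Summing all 6 pair terms gives U = -1.80×10⁻⁶ J.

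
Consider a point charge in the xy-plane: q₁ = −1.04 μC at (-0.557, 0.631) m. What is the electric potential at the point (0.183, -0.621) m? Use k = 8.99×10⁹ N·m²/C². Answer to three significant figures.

-6430 V

Electric potential is a scalar, so the contributions from each charge add algebraically: V = Σ kqᵢ/rᵢ.
Distances from the field point to each charge: r₁ = 1.45 m.
V = k[(-1.04×10⁻⁶)/(1.45)] = -6430 V.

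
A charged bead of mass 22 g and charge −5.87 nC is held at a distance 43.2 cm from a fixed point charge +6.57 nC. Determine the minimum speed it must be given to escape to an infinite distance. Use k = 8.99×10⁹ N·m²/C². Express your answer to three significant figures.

To just escape, total mechanical energy must reach zero at infinity: ½mv²_min + U = 0, so ½mv²_min = −U = |kQq|/r.
|U| = |kQq|/r = (8.99×10⁹ N·m²/C²)(6.57×10⁻⁹)(5.87×10⁻⁹)/(0.432) = 8.03×10⁻⁷ J.
v_min = √(2|U|/m) = √(2·8.03×10⁻⁷/0.0220) = 8.54×10⁻³ m/s.

8.54×10⁻³ m/s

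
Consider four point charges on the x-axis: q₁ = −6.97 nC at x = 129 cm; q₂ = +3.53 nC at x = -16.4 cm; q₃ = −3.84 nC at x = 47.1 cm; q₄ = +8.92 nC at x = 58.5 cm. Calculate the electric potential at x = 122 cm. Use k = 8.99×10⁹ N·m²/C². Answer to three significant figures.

-792 V

Electric potential is a scalar, so the contributions from each charge add algebraically: V = Σ kqᵢ/rᵢ.
Distances from the field point to each charge: r₁ = 0.0700 m, r₂ = 1.38 m, r₃ = 0.749 m, r₄ = 0.635 m.
V = k[(-6.97×10⁻⁹)/(0.0700) + (3.53×10⁻⁹)/(1.38) + (-3.84×10⁻⁹)/(0.749) + (8.92×10⁻⁹)/(0.635)] = -792 V.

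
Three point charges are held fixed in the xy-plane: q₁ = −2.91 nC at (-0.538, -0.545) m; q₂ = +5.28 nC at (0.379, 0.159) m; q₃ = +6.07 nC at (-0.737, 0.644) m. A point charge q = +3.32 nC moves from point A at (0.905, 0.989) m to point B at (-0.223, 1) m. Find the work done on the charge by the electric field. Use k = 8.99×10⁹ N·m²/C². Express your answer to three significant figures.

-1.60×10⁻⁷ J

The work done by the electric force is W_field = −ΔU = −q(V_B − V_A) = q(V_A − V_B).
At A: distances to the source charges are 2.11 m, 0.983 m, 1.68 m; V_A = Σ kqᵢ/rᵢ = 68.4 V.
At B: distances to the source charges are 1.58 m, 1.03 m, 0.625 m; V_B = Σ kqᵢ/rᵢ = 117 V.
ΔV = V_B − V_A = 48.2 V.
W_field = −qΔV = −(3.32×10⁻⁹ C)(48.2 V) = -1.60×10⁻⁷ J.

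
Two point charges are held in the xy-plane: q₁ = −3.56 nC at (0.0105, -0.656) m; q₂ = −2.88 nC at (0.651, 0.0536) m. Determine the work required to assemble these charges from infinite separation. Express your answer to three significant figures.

9.64×10⁻⁸ J

The work to assemble the configuration equals its total potential energy, U = Σ kqᵢqⱼ/rᵢⱼ over all pairs.
Pair separations: r₁₂ = 0.956 m.
U = (9.64×10⁻⁸) = 9.64×10⁻⁸ J.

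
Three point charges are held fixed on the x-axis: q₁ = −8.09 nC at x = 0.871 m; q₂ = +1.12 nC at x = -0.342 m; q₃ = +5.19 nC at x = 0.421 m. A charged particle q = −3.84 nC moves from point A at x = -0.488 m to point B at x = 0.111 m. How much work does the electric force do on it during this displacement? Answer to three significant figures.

3.94×10⁻⁸ J

The work done by the electric force is W_field = −ΔU = −q(V_B − V_A) = q(V_A − V_B).
At A: distances to the source charges are 1.36 m, 0.146 m, 0.909 m; V_A = Σ kqᵢ/rᵢ = 66.8 V.
At B: distances to the source charges are 0.760 m, 0.453 m, 0.310 m; V_B = Σ kqᵢ/rᵢ = 77.0 V.
ΔV = V_B − V_A = 10.3 V.
W_field = −qΔV = −(-3.84×10⁻⁹ C)(10.3 V) = 3.94×10⁻⁸ J.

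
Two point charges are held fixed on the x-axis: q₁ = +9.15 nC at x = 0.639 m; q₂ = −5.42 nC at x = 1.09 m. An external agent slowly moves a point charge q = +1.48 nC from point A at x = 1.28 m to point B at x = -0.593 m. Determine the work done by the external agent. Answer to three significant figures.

For quasistatic motion the external work equals the change in potential energy: W_ext = qΔV = q(V_B − V_A).
At A: distances to the source charges are 0.641 m, 0.190 m; V_A = Σ kqᵢ/rᵢ = -128 V.
At B: distances to the source charges are 1.23 m, 1.68 m; V_B = Σ kqᵢ/rᵢ = 37.8 V.
ΔV = V_B − V_A = 166 V.
W_ext = qΔV = (1.48×10⁻⁹ C)(166 V) = 2.46×10⁻⁷ J.

2.46×10⁻⁷ J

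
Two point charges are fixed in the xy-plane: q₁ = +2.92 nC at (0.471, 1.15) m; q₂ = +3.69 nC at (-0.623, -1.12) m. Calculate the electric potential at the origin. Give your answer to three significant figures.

Electric potential is a scalar, so the contributions from each charge add algebraically: V = Σ kqᵢ/rᵢ.
Distances from the field point to each charge: r₁ = 1.24 m, r₂ = 1.28 m.
V = k[(2.92×10⁻⁹)/(1.24) + (3.69×10⁻⁹)/(1.28)] = 47.0 V.

47.0 V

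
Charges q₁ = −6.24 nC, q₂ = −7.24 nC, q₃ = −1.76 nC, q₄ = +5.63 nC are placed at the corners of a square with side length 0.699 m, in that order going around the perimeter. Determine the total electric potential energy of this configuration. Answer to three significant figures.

The assembly work is the sum of pairwise potential energies, U = Σ_{i<j} kqᵢqⱼ/rᵢⱼ.
The four side pairs have separation 0.699 m and the two diagonal pairs 0.989 m.
Summing all 6 pair terms gives U = -1.05×10⁻⁷ J.

-1.05×10⁻⁷ J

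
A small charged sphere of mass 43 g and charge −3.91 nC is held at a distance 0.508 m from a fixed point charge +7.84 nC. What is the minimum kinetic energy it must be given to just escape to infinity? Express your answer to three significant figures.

5.42×10⁻⁷ J

To just escape, total mechanical energy must reach zero at infinity: ½mv²_min + U = 0, so ½mv²_min = −U = |kQq|/r.
|U| = |kQq|/r = (8.99×10⁹ N·m²/C²)(7.84×10⁻⁹)(3.91×10⁻⁹)/(0.508) = 5.42×10⁻⁷ J.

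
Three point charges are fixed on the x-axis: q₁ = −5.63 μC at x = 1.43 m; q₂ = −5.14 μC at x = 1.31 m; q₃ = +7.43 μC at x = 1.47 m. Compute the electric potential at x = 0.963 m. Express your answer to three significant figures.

Electric potential is a scalar, so the contributions from each charge add algebraically: V = Σ kqᵢ/rᵢ.
Distances from the field point to each charge: r₁ = 0.467 m, r₂ = 0.347 m, r₃ = 0.507 m.
V = k[(-5.63×10⁻⁶)/(0.467) + (-5.14×10⁻⁶)/(0.347) + (7.43×10⁻⁶)/(0.507)] = -1.10×10⁵ V.

-1.10×10⁵ V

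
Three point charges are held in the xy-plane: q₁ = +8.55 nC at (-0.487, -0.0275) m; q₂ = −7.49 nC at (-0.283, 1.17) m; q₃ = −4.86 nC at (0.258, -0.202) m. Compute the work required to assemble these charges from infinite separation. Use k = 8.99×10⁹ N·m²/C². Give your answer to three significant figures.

-7.40×10⁻⁷ J

The work to assemble the configuration equals its total potential energy, U = Σ kqᵢqⱼ/rᵢⱼ over all pairs.
Pair separations: r₁₂ = 1.21 m, r₁₃ = 0.765 m, r₂₃ = 1.47 m.
U = (-4.74×10⁻⁷) + (-4.88×10⁻⁷) + (2.22×10⁻⁷) = -7.40×10⁻⁷ J.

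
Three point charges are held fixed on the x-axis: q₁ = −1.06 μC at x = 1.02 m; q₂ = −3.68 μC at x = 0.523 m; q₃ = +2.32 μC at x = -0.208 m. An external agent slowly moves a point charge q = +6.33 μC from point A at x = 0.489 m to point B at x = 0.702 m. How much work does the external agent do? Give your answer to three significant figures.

For quasistatic motion the external work equals the change in potential energy: W_ext = qΔV = q(V_B − V_A).
At A: distances to the source charges are 0.531 m, 0.0340 m, 0.697 m; V_A = Σ kqᵢ/rᵢ = -9.61×10⁵ V.
At B: distances to the source charges are 0.318 m, 0.179 m, 0.910 m; V_B = Σ kqᵢ/rᵢ = -1.92×10⁵ V.
ΔV = V_B − V_A = 7.69×10⁵ V.
W_ext = qΔV = (6.33×10⁻⁶ C)(7.69×10⁵ V) = 4.87 J.

4.87 J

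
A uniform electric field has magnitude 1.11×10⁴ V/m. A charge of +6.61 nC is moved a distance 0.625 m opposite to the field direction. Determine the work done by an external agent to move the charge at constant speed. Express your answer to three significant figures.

The potential change for a displacement 0.625 m opposite to the field direction is ΔV = +Ed = 6940 V.
W_ext = qΔV = 4.59×10⁻⁵ J.

4.59×10⁻⁵ J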